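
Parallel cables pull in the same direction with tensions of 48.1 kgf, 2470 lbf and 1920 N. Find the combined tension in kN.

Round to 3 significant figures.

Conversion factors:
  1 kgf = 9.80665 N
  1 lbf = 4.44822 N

13.4 kN

48.1 kgf × 9.80665 → 471.7 N
2470 lbf × 4.44822 → 10987.1 N
1920 N (already N)
Total: 471.7 + 10987.1 + 1920 = 13378.8 N
In kN: 13378.8 / 1000 = 13.3788 kN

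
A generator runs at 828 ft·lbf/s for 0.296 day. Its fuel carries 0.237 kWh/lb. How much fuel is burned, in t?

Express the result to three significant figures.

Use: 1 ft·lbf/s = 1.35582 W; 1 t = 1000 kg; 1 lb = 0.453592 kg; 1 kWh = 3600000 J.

0.0153 t

828 ft·lbf/s → 1122.62 W
0.296 day → 25574.4 s
E = P × t = 1122.62 × 25574.4 = 2.87103×10⁷ J
0.237 kWh/lb → 1.88099×10⁶ J/kg
m = E / e_s = 2.87103×10⁷ / 1.88099×10⁶ = 15.2634 kg
In t: 15.2634 / 1000 = 0.0152634 t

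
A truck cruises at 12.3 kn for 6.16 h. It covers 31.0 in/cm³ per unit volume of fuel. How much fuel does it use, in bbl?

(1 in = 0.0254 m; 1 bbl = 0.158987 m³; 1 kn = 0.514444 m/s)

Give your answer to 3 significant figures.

1.12 bbl

12.3 kn → 6.32766 m/s
6.16 h → 22176 s
d = v × t = 6.32766 × 22176 = 140322 m
31.0 in/cm³ → 787400 m/m³
V = d / (distance per unit fuel) = 140322 / 787400 = 0.178209 m³
In bbl: 0.178209 / 0.158987 = 1.1209 bbl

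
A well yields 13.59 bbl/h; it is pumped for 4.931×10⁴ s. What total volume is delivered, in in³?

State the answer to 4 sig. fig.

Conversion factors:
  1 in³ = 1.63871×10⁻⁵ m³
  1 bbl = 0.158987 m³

13.59 bbl/h → 6.00176×10⁻⁴ m³/s
V = Q × t = 6.00176×10⁻⁴ × 49310 = 29.5947 m³
In in³: 29.5947 / 1.63871×10⁻⁵ = 1.80598×10⁶ in³

1.806×10⁶ in³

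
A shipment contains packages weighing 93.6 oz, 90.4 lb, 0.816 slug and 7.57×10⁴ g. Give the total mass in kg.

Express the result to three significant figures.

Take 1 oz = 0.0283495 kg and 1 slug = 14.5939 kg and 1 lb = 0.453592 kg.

131 kg

93.6 oz × 0.0283495 = 2.65351 kg
90.4 lb × 0.453592 = 41.0047 kg
0.816 slug × 14.5939 = 11.9086 kg
7.57×10⁴ g × 0.001 = 75.7 kg
Sum: 2.65351 + 41.0047 + 11.9086 + 75.7 = 131.267 kg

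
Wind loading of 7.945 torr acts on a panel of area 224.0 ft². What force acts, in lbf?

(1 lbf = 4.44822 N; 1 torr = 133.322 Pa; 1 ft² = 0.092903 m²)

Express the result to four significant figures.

7.945 torr × 133.322 → 1059.24 Pa
224.0 ft² × 0.092903 → 20.8103 m²
F = P × A = 1059.24 Pa × 20.8103 m² = 22043.1 N
22043.1 N ÷ (4.44822 N/lbf) = 4955.49 lbf

4955 lbf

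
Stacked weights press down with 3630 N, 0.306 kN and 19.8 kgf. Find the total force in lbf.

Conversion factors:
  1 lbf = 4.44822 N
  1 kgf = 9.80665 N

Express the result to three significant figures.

3630 N (already N)
0.306 kN × 1000 → 306 N
19.8 kgf × 9.80665 → 194.172 N
Combined: 3630 + 306 + 194.172 = 4130.17 N
In lbf: 4130.17 / 4.44822 = 928.499 lbf

928 lbf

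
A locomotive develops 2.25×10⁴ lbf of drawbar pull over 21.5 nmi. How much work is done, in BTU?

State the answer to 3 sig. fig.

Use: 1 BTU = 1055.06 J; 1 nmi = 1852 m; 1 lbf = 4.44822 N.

3.78×10⁶ BTU

2.25×10⁴ lbf × 4.44822 → 100085 N
21.5 nmi × 1852 → 39818 m
W = F × d = 100085 N × 39818 m = 3.98518×10⁹ J
3.98518×10⁹ J ÷ (1055.06 J/BTU) = 3.77721×10⁶ BTU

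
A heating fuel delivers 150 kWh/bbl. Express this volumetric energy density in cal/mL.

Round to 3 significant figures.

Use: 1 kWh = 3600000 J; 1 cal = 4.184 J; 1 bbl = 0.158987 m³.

150 kWh/bbl × 3600000 J/kWh ÷ 0.158987 m³/bbl = 3.3965×10⁹ J/m³
3.3965×10⁹ J/m³ ÷ 4.184 J/cal × 10⁻⁶ m³/mL = 811.783 cal/mL

812 cal/mL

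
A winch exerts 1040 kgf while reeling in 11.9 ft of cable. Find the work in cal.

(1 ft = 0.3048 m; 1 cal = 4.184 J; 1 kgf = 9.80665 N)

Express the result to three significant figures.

8840 cal

1040 kgf × 9.80665 = 10198.9 N
11.9 ft × 0.3048 = 3.62712 m
W = F × d = 10198.9 N × 3.62712 m = 36992.6 J
36992.6 J ÷ (4.184 J/cal) = 8841.44 cal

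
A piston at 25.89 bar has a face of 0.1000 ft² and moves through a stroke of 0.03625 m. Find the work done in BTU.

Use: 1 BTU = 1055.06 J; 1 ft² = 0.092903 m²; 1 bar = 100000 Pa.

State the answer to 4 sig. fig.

25.89 bar → 2.589×10⁶ Pa
0.1000 ft² → 0.0092903 m²
F = P × A = 2.589×10⁶ × 0.0092903 = 24052.6 N
W = F × d = 24052.6 × 0.03625 = 871.907 J
In BTU: 871.907 / 1055.06 = 0.826405 BTU

0.8264 BTU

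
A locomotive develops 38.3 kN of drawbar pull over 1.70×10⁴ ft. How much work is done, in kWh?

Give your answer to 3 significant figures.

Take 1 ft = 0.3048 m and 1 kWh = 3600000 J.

38.3 kN × 1000 = 38300 N
1.70×10⁴ ft × 0.3048 = 5181.6 m
W = F × d = 38300 N × 5181.6 m = 1.98455×10⁸ J
1.98455×10⁸ J ÷ (3600000 J/kWh) = 55.1264 kWh

55.1 kWh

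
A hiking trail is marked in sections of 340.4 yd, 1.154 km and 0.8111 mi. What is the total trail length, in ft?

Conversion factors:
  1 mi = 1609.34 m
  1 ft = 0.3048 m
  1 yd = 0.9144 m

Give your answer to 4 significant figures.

9090 ft

340.4 yd × 0.9144 = 311.262 m
1.154 km × 1000 = 1154 m
0.8111 mi × 1609.34 = 1305.34 m
Sum: 311.262 + 1154 + 1305.34 = 2770.6 m
In ft: 2770.6 / 0.3048 = 9089.9 ft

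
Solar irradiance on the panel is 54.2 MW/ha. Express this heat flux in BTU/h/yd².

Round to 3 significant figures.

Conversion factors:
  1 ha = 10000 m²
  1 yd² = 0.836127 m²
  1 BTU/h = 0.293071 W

54.2 MW/ha × 1000000 W/MW ÷ 10000 m²/ha = 5420 W/m²
5420 W/m² ÷ 0.293071 W/BTU/h × 0.836127 m²/yd² = 15463.2 BTU/h/yd²

1.55×10⁴ BTU/h/yd²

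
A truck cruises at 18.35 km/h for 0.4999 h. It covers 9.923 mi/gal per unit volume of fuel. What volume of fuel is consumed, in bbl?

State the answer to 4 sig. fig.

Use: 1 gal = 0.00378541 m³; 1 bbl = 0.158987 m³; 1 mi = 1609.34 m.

0.01368 bbl

18.35 km/h → 5.09722 m/s
0.4999 h → 1799.64 s
d = v × t = 5.09722 × 1799.64 = 9173.16 m
9.923 mi/gal → 4.21869×10⁶ m/m³
V = d / (distance per unit fuel) = 9173.16 / 4.21869×10⁶ = 0.00217441 m³
In bbl: 0.00217441 / 0.158987 = 0.0136767 bbl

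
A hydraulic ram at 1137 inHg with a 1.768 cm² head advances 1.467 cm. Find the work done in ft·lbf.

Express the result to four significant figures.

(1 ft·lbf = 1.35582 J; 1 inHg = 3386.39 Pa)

7.366 ft·lbf

1137 inHg → 3.85033×10⁶ Pa
1.768 cm² → 1.768×10⁻⁴ m²
F = P × A = 3.85033×10⁶ × 1.768×10⁻⁴ = 680.738 N
1.467 cm → 0.01467 m
W = F × d = 680.738 × 0.01467 = 9.98643 J
In ft·lbf: 9.98643 / 1.35582 = 7.3656 ft·lbf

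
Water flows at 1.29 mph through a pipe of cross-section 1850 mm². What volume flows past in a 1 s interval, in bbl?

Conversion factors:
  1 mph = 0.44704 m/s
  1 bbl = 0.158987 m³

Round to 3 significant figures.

1.29 mph × 0.44704 → 0.576682 m/s
1850 mm² × 10⁻⁶ → 0.00185 m²
V = v × A × t = 0.576682 m/s × 0.00185 m² × 1 s = 0.00106686 m³
0.00106686 m³ ÷ (0.158987 m³/bbl) = 0.00671036 bbl

0.00671 bbl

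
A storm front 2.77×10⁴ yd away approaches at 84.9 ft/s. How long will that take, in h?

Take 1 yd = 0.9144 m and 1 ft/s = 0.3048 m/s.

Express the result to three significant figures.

0.272 h

2.77×10⁴ yd × 0.9144 = 25328.9 m
84.9 ft/s × 0.3048 = 25.8775 m/s
t = d / v = 25328.9 m / 25.8775 m/s = 978.8 s
978.8 s ÷ (3600 s/h) = 0.271889 h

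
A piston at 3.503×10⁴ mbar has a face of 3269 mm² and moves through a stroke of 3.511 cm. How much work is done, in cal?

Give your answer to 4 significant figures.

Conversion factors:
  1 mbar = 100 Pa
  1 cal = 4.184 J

96.09 cal

3.503×10⁴ mbar → 3.503×10⁶ Pa
3269 mm² → 0.003269 m²
F = P × A = 3.503×10⁶ × 0.003269 = 11451.3 N
3.511 cm → 0.03511 m
W = F × d = 11451.3 × 0.03511 = 402.055 J
In cal: 402.055 / 4.184 = 96.0935 cal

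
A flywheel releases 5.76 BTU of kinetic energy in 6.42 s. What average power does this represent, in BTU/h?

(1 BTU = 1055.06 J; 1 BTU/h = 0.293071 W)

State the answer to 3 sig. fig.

3230 BTU/h

5.76 BTU × 1055.06 = 6077.15 J
P = E / t = 6077.15 J / 6.42 s = 946.597 W
946.597 W ÷ (0.293071 W/BTU/h) = 3229.92 BTU/h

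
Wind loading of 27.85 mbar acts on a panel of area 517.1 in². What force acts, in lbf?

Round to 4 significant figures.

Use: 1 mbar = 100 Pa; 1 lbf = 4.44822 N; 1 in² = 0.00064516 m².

208.9 lbf

27.85 mbar × 100 = 2785 Pa
517.1 in² × 0.00064516 = 0.333612 m²
F = P × A = 2785 Pa × 0.333612 m² = 929.109 N
929.109 N ÷ (4.44822 N/lbf) = 208.872 lbf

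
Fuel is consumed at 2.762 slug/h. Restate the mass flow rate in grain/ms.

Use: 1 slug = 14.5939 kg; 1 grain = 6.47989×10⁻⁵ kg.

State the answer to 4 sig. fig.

0.1728 grain/ms

2.762 slug/h × 14.5939 kg/slug ÷ 3600 s/h = 0.0111968 kg/s
0.0111968 kg/s ÷ 6.47989×10⁻⁵ kg/grain × 0.001 s/ms = 0.172793 grain/ms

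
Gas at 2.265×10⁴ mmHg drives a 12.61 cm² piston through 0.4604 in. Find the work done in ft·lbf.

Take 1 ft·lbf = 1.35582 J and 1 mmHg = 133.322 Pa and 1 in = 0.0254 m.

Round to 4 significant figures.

32.84 ft·lbf

2.265×10⁴ mmHg → 3.01974×10⁶ Pa
12.61 cm² → 0.001261 m²
F = P × A = 3.01974×10⁶ × 0.001261 = 3807.89 N
0.4604 in → 0.0116942 m
W = F × d = 3807.89 × 0.0116942 = 44.5302 J
In ft·lbf: 44.5302 / 1.35582 = 32.8437 ft·lbf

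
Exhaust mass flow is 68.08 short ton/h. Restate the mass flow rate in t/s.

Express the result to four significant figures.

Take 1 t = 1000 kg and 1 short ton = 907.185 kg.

68.08 short ton/h × 907.185 kg/short ton ÷ 3600 s/h = 17.1559 kg/s
17.1559 kg/s ÷ 1000 kg/t = 0.0171559 t/s

0.01716 t/s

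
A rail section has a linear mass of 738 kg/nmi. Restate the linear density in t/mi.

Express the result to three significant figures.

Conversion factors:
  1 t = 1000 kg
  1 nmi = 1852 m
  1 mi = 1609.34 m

0.641 t/mi

738 kg/nmi ÷ 1852 m/nmi = 0.398488 kg/m
0.398488 kg/m ÷ 1000 kg/t × 1609.34 m/mi = 0.641303 t/mi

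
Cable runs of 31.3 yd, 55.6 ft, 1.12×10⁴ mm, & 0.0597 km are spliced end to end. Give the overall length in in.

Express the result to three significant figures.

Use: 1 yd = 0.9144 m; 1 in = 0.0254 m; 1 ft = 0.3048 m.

4590 in

31.3 yd × 0.9144 = 28.6207 m
55.6 ft × 0.3048 = 16.9469 m
1.12×10⁴ mm × 0.001 = 11.2 m
0.0597 km × 1000 = 59.7 m
Combined: 28.6207 + 16.9469 + 11.2 + 59.7 = 116.468 m
In in: 116.468 / 0.0254 = 4585.35 in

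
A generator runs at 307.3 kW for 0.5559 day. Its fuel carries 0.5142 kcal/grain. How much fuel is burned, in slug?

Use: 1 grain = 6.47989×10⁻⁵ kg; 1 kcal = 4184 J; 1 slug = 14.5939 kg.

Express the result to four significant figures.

30.46 slug

307.3 kW → 307300 W
0.5559 day → 48029.8 s
E = P × t = 307300 × 48029.8 = 1.47596×10¹⁰ J
0.5142 kcal/grain → 3.32014×10⁷ J/kg
m = E / e_s = 1.47596×10¹⁰ / 3.32014×10⁷ = 444.548 kg
In slug: 444.548 / 14.5939 = 30.4612 slug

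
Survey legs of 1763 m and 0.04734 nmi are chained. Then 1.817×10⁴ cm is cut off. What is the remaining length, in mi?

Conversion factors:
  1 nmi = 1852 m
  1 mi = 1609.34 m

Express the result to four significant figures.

1.037 mi

1763 m (already m)
0.04734 nmi × 1852 = 87.6737 m
1.817×10⁴ cm × 0.01 = 181.7 m
Sum: 1763 + 87.6737 − 181.7 = 1668.97 m
In mi: 1668.97 / 1609.34 = 1.03705 mi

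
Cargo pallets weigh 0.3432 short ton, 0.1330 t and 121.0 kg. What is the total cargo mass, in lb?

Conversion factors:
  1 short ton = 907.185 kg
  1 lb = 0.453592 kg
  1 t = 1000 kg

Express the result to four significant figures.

1246 lb

0.3432 short ton × 907.185 = 311.346 kg
0.1330 t × 1000 = 133 kg
121.0 kg (already kg)
Combined: 311.346 + 133 + 121 = 565.346 kg
In lb: 565.346 / 0.453592 = 1246.38 lb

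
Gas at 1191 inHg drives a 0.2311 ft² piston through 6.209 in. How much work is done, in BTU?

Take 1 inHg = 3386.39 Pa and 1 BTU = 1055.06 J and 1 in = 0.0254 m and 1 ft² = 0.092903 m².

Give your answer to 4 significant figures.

1191 inHg → 4.03319×10⁶ Pa
0.2311 ft² → 0.0214699 m²
F = P × A = 4.03319×10⁶ × 0.0214699 = 86592.2 N
6.209 in → 0.157709 m
W = F × d = 86592.2 × 0.157709 = 13656.4 J
In BTU: 13656.4 / 1055.06 = 12.9437 BTU

12.94 BTU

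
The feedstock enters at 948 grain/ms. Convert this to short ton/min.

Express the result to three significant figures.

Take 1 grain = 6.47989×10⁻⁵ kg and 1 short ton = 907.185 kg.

948 grain/ms × 6.47989×10⁻⁵ kg/grain ÷ 0.001 s/ms = 61.4294 kg/s
61.4294 kg/s ÷ 907.185 kg/short ton × 60 s/min = 4.06286 short ton/min

4.06 short ton/min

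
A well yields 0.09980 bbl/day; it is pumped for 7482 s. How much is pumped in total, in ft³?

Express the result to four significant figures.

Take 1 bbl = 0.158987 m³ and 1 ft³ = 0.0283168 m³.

0.04852 ft³

0.09980 bbl/day → 1.83645×10⁻⁷ m³/s
V = Q × t = 1.83645×10⁻⁷ × 7482 = 0.00137403 m³
In ft³: 0.00137403 / 0.0283168 = 0.0485235 ft³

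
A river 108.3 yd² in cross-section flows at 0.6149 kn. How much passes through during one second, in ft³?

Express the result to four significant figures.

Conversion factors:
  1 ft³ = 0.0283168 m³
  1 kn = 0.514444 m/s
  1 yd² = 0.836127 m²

0.6149 kn × 0.514444 = 0.316332 m/s
108.3 yd² × 0.836127 = 90.5526 m²
V = v × A × t = 0.316332 m/s × 90.5526 m² × 1 s = 28.6447 m³
28.6447 m³ ÷ (0.0283168 m³/ft³) = 1011.58 ft³

1012 ft³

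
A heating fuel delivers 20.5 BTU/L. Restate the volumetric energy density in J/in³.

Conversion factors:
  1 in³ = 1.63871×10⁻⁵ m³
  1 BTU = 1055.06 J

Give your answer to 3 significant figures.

354 J/in³

20.5 BTU/L × 1055.06 J/BTU ÷ 0.001 m³/L = 2.16287×10⁷ J/m³
2.16287×10⁷ J/m³ × 1.63871×10⁻⁵ m³/in³ = 354.432 J/in³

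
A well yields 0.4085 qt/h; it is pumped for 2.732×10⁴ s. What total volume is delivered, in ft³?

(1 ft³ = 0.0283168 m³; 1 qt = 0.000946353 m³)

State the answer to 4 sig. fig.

0.1036 ft³

0.4085 qt/h → 1.07385×10⁻⁷ m³/s
V = Q × t = 1.07385×10⁻⁷ × 27320 = 0.00293376 m³
In ft³: 0.00293376 / 0.0283168 = 0.103605 ft³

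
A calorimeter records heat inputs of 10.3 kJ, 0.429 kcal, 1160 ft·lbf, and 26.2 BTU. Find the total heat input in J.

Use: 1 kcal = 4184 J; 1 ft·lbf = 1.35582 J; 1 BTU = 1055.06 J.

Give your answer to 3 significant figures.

10.3 kJ × 1000 → 10300 J
0.429 kcal × 4184 → 1794.94 J
1160 ft·lbf × 1.35582 → 1572.75 J
26.2 BTU × 1055.06 → 27642.6 J
Sum: 10300 + 1794.94 + 1572.75 + 27642.6 = 41310.3 J

4.13×10⁴ J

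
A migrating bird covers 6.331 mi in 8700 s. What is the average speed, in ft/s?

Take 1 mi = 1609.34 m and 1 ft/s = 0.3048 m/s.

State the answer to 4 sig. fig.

6.331 mi × 1609.34 = 10188.7 m
v = d / t = 10188.7 m / 8700 s = 1.17111 m/s
1.17111 m/s ÷ (0.3048 m/s/ft/s) = 3.84222 ft/s

3.842 ft/s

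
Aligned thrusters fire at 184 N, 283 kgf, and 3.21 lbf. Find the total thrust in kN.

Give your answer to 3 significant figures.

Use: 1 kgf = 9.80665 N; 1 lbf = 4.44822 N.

2.97 kN

184 N (already N)
283 kgf × 9.80665 → 2775.28 N
3.21 lbf × 4.44822 → 14.2788 N
Sum: 184 + 2775.28 + 14.2788 = 2973.56 N
In kN: 2973.56 / 1000 = 2.97356 kN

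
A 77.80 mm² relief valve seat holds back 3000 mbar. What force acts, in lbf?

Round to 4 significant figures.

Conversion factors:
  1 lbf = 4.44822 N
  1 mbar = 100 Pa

5.247 lbf

3000 mbar × 100 = 300000 Pa
77.80 mm² × 10⁻⁶ = 7.78×10⁻⁵ m²
F = P × A = 300000 Pa × 7.78×10⁻⁵ m² = 23.34 N
23.34 N ÷ (4.44822 N/lbf) = 5.24704 lbf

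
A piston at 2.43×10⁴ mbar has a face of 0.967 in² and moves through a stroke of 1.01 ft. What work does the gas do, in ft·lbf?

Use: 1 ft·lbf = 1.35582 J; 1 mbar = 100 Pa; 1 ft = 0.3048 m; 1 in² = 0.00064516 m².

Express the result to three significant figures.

2.43×10⁴ mbar → 2.43×10⁶ Pa
0.967 in² → 6.2387×10⁻⁴ m²
F = P × A = 2.43×10⁶ × 6.2387×10⁻⁴ = 1516 N
1.01 ft → 0.307848 m
W = F × d = 1516 × 0.307848 = 466.698 J
In ft·lbf: 466.698 / 1.35582 = 344.218 ft·lbf

344 ft·lbf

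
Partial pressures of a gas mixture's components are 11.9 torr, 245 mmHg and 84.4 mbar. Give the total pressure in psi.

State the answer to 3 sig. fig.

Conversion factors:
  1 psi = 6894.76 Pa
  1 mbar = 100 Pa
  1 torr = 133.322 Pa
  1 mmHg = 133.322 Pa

6.19 psi

11.9 torr × 133.322 = 1586.53 Pa
245 mmHg × 133.322 = 32663.9 Pa
84.4 mbar × 100 = 8440 Pa
Sum: 1586.53 + 32663.9 + 8440 = 42690.4 Pa
In psi: 42690.4 / 6894.76 = 6.19172 psi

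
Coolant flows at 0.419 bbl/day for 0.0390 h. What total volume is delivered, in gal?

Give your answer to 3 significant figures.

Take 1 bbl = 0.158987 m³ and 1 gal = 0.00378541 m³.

0.419 bbl/day → 7.71013×10⁻⁷ m³/s
0.0390 h → 140.4 s
V = Q × t = 7.71013×10⁻⁷ × 140.4 = 1.0825×10⁻⁴ m³
In gal: 1.0825×10⁻⁴ / 0.00378541 = 0.0285966 gal

0.0286 gal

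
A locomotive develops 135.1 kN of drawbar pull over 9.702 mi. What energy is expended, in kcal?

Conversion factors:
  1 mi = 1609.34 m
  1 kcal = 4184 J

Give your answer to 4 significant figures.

135.1 kN × 1000 = 135100 N
9.702 mi × 1609.34 = 15613.8 m
W = F × d = 135100 N × 15613.8 m = 2.10942×10⁹ J
2.10942×10⁹ J ÷ (4184 J/kcal) = 504163 kcal

5.042×10⁵ kcal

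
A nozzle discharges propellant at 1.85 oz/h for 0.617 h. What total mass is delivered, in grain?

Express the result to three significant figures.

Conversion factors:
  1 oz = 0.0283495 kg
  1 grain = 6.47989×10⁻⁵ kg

499 grain

1.85 oz/h → 1.45685×10⁻⁵ kg/s
0.617 h → 2221.2 s
m = ṁ × t = 1.45685×10⁻⁵ × 2221.2 = 0.0323596 kg
In grain: 0.0323596 / 6.47989×10⁻⁵ = 499.385 grain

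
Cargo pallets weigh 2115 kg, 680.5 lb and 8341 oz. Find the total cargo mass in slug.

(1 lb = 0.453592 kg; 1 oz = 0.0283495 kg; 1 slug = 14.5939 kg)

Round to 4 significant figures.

2115 kg (already kg)
680.5 lb × 0.453592 = 308.669 kg
8341 oz × 0.0283495 = 236.463 kg
Total: 2115 + 308.669 + 236.463 = 2660.13 kg
In slug: 2660.13 / 14.5939 = 182.277 slug

182.3 slug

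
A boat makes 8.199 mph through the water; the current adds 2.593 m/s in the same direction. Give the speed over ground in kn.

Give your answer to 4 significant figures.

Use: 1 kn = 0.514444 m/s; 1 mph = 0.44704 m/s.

8.199 mph × 0.44704 → 3.66528 m/s
2.593 m/s (already m/s)
Combined: 3.66528 + 2.593 = 6.25828 m/s
In kn: 6.25828 / 0.514444 = 12.1651 kn

12.17 kn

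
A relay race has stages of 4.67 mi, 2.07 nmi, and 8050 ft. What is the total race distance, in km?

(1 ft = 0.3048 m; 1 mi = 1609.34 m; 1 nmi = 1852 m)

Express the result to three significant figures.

4.67 mi × 1609.34 → 7515.62 m
2.07 nmi × 1852 → 3833.64 m
8050 ft × 0.3048 → 2453.64 m
Sum: 7515.62 + 3833.64 + 2453.64 = 13802.9 m
In km: 13802.9 / 1000 = 13.8029 km

13.8 km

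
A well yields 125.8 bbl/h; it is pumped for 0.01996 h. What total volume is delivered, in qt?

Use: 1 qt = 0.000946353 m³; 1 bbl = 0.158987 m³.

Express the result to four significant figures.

125.8 bbl/h → 0.00555571 m³/s
0.01996 h → 71.856 s
V = Q × t = 0.00555571 × 71.856 = 0.399211 m³
In qt: 0.399211 / 0.000946353 = 421.842 qt

421.8 qt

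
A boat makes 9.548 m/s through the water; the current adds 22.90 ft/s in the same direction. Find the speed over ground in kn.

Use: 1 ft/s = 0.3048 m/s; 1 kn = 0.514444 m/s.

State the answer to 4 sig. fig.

9.548 m/s (already m/s)
22.90 ft/s × 0.3048 = 6.97992 m/s
Combined: 9.548 + 6.97992 = 16.5279 m/s
In kn: 16.5279 / 0.514444 = 32.1277 kn

32.13 kn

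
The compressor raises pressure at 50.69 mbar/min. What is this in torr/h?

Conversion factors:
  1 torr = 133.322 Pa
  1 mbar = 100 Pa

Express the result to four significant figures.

2281 torr/h

50.69 mbar/min × 100 Pa/mbar ÷ 60 s/min = 84.4833 Pa/s
84.4833 Pa/s ÷ 133.322 Pa/torr × 3600 s/h = 2281.24 torr/h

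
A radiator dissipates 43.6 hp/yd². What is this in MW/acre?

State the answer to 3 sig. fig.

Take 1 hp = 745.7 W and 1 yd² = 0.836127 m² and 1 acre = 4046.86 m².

43.6 hp/yd² × 745.7 W/hp ÷ 0.836127 m²/yd² = 38884.7 W/m²
38884.7 W/m² ÷ 1000000 W/MW × 4046.86 m²/acre = 157.361 MW/acre

157 MW/acre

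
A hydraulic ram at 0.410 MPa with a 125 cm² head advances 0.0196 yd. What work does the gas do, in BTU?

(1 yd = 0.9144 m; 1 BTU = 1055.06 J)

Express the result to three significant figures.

0.0871 BTU

0.410 MPa → 410000 Pa
125 cm² → 0.0125 m²
F = P × A = 410000 × 0.0125 = 5125 N
0.0196 yd → 0.0179222 m
W = F × d = 5125 × 0.0179222 = 91.8513 J
In BTU: 91.8513 / 1055.06 = 0.0870579 BTU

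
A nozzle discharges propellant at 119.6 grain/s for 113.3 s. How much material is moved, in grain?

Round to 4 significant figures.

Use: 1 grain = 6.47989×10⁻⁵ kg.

1.355×10⁴ grain

119.6 grain/s → 0.00774995 kg/s
m = ṁ × t = 0.00774995 × 113.3 = 0.878069 kg
In grain: 0.878069 / 6.47989×10⁻⁵ = 13550.7 grain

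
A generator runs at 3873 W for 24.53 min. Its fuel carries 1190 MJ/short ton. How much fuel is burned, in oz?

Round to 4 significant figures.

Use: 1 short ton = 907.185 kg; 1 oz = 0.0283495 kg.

24.53 min → 1471.8 s
E = P × t = 3873 × 1471.8 = 5.70028×10⁶ J
1190 MJ/short ton → 1.31175×10⁶ J/kg
m = E / e_s = 5.70028×10⁶ / 1.31175×10⁶ = 4.34555 kg
In oz: 4.34555 / 0.0283495 = 153.285 oz

153.3 oz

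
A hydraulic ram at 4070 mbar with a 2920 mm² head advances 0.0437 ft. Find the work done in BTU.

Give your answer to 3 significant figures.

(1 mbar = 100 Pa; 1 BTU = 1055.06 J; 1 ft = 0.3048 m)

4070 mbar → 407000 Pa
2920 mm² → 0.00292 m²
F = P × A = 407000 × 0.00292 = 1188.44 N
0.0437 ft → 0.0133198 m
W = F × d = 1188.44 × 0.0133198 = 15.8298 J
In BTU: 15.8298 / 1055.06 = 0.0150037 BTU

0.0150 BTU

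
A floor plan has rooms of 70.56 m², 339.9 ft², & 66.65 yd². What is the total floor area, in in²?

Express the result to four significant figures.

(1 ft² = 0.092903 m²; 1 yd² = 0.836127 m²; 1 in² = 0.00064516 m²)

70.56 m² (already m²)
339.9 ft² × 0.092903 = 31.5777 m²
66.65 yd² × 0.836127 = 55.7279 m²
Total: 70.56 + 31.5777 + 55.7279 = 157.866 m²
In in²: 157.866 / 0.00064516 = 244693 in²

2.447×10⁵ in²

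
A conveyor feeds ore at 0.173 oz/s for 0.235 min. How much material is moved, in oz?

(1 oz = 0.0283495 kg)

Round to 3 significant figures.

2.44 oz

0.173 oz/s → 0.00490446 kg/s
0.235 min → 14.1 s
m = ṁ × t = 0.00490446 × 14.1 = 0.0691529 kg
In oz: 0.0691529 / 0.0283495 = 2.4393 oz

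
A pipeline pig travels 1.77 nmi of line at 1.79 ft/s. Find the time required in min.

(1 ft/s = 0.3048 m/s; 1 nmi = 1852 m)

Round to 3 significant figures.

1.77 nmi × 1852 = 3278.04 m
1.79 ft/s × 0.3048 = 0.545592 m/s
t = d / v = 3278.04 m / 0.545592 m/s = 6008.23 s
6008.23 s ÷ (60 s/min) = 100.137 min

100 min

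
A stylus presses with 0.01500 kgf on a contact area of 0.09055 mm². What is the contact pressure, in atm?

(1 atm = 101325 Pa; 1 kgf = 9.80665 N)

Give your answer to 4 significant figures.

0.01500 kgf × 9.80665 = 0.1471 N
0.09055 mm² × 10⁻⁶ = 9.055×10⁻⁸ m²
P = F / A = 0.1471 N / 9.055×10⁻⁸ m² = 1.62452×10⁶ Pa
1.62452×10⁶ Pa ÷ (101325 Pa/atm) = 16.0328 atm

16.03 atm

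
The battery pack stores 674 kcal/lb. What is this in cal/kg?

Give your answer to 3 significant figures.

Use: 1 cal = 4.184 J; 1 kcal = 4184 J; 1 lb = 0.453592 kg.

674 kcal/lb × 4184 J/kcal ÷ 0.453592 kg/lb = 6.21708×10⁶ J/kg
6.21708×10⁶ J/kg ÷ 4.184 J/cal = 1.48592×10⁶ cal/kg

1.49×10⁶ cal/kg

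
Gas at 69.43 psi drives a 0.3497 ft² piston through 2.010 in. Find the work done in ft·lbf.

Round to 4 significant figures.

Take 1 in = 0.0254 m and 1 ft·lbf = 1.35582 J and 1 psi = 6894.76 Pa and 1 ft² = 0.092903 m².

69.43 psi → 478703 Pa
0.3497 ft² → 0.0324882 m²
F = P × A = 478703 × 0.0324882 = 15552.2 N
2.010 in → 0.051054 m
W = F × d = 15552.2 × 0.051054 = 794.002 J
In ft·lbf: 794.002 / 1.35582 = 585.625 ft·lbf

585.6 ft·lbf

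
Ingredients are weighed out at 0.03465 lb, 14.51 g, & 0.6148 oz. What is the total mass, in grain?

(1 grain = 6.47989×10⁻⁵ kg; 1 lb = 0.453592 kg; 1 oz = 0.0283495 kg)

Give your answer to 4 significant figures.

735.4 grain

0.03465 lb × 0.453592 = 0.015717 kg
14.51 g × 0.001 = 0.01451 kg
0.6148 oz × 0.0283495 = 0.0174293 kg
Sum: 0.015717 + 0.01451 + 0.0174293 = 0.0476563 kg
In grain: 0.0476563 / 6.47989×10⁻⁵ = 735.449 grain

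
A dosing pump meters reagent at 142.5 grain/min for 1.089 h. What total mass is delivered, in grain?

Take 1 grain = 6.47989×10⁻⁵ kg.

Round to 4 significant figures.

142.5 grain/min → 1.53897×10⁻⁴ kg/s
1.089 h → 3920.4 s
m = ṁ × t = 1.53897×10⁻⁴ × 3920.4 = 0.603338 kg
In grain: 0.603338 / 6.47989×10⁻⁵ = 9310.93 grain

9311 grain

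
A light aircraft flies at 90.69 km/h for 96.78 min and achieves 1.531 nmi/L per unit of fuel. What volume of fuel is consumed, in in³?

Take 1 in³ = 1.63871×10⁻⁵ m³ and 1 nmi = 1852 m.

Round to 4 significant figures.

3148 in³

90.69 km/h → 25.1917 m/s
96.78 min → 5806.8 s
d = v × t = 25.1917 × 5806.8 = 146283 m
1.531 nmi/L → 2.83541×10⁶ m/m³
V = d / (distance per unit fuel) = 146283 / 2.83541×10⁶ = 0.0515915 m³
In in³: 0.0515915 / 1.63871×10⁻⁵ = 3148.3 in³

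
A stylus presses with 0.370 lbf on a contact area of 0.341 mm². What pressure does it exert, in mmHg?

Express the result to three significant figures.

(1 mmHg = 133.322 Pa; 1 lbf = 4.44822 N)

3.62×10⁴ mmHg

0.370 lbf × 4.44822 = 1.64584 N
0.341 mm² × 10⁻⁶ = 3.41×10⁻⁷ m²
P = F / A = 1.64584 N / 3.41×10⁻⁷ m² = 4.82651×10⁶ Pa
4.82651×10⁶ Pa ÷ (133.322 Pa/mmHg) = 36201.9 mmHg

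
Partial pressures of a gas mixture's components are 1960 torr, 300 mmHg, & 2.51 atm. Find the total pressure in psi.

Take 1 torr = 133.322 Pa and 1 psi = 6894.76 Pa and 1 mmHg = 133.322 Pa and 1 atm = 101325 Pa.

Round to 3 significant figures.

1960 torr × 133.322 = 261311 Pa
300 mmHg × 133.322 = 39996.6 Pa
2.51 atm × 101325 = 254326 Pa
Combined: 261311 + 39996.6 + 254326 = 555634 Pa
In psi: 555634 / 6894.76 = 80.5879 psi

80.6 psi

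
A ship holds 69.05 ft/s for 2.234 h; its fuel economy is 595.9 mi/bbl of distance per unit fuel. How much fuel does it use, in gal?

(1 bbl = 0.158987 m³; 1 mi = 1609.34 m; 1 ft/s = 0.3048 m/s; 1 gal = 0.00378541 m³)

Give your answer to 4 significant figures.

7.413 gal

69.05 ft/s → 21.0464 m/s
2.234 h → 8042.4 s
d = v × t = 21.0464 × 8042.4 = 169264 m
595.9 mi/bbl → 6.03198×10⁶ m/m³
V = d / (distance per unit fuel) = 169264 / 6.03198×10⁶ = 0.0280611 m³
In gal: 0.0280611 / 0.00378541 = 7.41296 gal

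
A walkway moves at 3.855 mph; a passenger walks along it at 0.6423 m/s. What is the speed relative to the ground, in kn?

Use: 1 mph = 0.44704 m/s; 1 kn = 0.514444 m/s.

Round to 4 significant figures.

3.855 mph × 0.44704 = 1.72334 m/s
0.6423 m/s (already m/s)
Combined: 1.72334 + 0.6423 = 2.36564 m/s
In kn: 2.36564 / 0.514444 = 4.59844 kn

4.598 kn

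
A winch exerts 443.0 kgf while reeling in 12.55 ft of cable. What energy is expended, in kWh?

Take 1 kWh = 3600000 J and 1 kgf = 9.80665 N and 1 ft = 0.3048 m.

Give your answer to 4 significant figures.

443.0 kgf × 9.80665 = 4344.35 N
12.55 ft × 0.3048 = 3.82524 m
W = F × d = 4344.35 N × 3.82524 m = 16618.2 J
16618.2 J ÷ (3600000 J/kWh) = 0.00461617 kWh

0.004616 kWh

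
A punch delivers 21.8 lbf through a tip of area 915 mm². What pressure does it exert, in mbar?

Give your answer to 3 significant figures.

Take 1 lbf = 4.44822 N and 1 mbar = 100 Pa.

21.8 lbf × 4.44822 = 96.9712 N
915 mm² × 10⁻⁶ = 9.15×10⁻⁴ m²
P = F / A = 96.9712 N / 9.15×10⁻⁴ m² = 105979 Pa
105979 Pa ÷ (100 Pa/mbar) = 1059.79 mbar

1060 mbar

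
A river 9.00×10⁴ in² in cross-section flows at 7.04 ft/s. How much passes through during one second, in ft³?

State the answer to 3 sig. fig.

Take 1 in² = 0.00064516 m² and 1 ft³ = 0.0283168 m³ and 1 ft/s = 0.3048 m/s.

4400 ft³

7.04 ft/s × 0.3048 → 2.14579 m/s
9.00×10⁴ in² × 0.00064516 → 58.0644 m²
V = v × A × t = 2.14579 m/s × 58.0644 m² × 1 s = 124.594 m³
124.594 m³ ÷ (0.0283168 m³/ft³) = 4400 ft³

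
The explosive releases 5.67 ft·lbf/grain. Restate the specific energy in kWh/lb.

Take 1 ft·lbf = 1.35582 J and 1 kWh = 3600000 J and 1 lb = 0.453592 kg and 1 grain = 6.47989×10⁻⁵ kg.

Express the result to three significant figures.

0.0149 kWh/lb

5.67 ft·lbf/grain × 1.35582 J/ft·lbf ÷ 6.47989×10⁻⁵ kg/grain = 118636 J/kg
118636 J/kg ÷ 3600000 J/kWh × 0.453592 kg/lb = 0.0149479 kWh/lb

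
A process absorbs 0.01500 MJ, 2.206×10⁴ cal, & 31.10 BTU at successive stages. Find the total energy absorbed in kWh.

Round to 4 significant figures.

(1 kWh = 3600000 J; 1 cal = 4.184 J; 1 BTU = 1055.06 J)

0.01500 MJ × 1000000 → 15000 J
2.206×10⁴ cal × 4.184 → 92299 J
31.10 BTU × 1055.06 → 32812.4 J
Total: 15000 + 92299 + 32812.4 = 140111 J
In kWh: 140111 / 3600000 = 0.0389197 kWh

0.03892 kWh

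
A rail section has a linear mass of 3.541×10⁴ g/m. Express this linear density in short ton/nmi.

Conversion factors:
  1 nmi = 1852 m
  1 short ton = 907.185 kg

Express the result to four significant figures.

72.29 short ton/nmi

3.541×10⁴ g/m × 0.001 kg/g = 35.41 kg/m
35.41 kg/m ÷ 907.185 kg/short ton × 1852 m/nmi = 72.2888 short ton/nmi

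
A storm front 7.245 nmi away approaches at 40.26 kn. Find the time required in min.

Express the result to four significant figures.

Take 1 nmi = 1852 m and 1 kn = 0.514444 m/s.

10.80 min

7.245 nmi × 1852 = 13417.7 m
40.26 kn × 0.514444 = 20.7115 m/s
t = d / v = 13417.7 m / 20.7115 m/s = 647.838 s
647.838 s ÷ (60 s/min) = 10.7973 min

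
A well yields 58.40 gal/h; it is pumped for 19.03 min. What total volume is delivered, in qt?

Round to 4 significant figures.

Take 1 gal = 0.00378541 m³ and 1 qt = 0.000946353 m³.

74.09 qt

58.40 gal/h → 6.14078×10⁻⁵ m³/s
19.03 min → 1141.8 s
V = Q × t = 6.14078×10⁻⁵ × 1141.8 = 0.0701154 m³
In qt: 0.0701154 / 0.000946353 = 74.0901 qt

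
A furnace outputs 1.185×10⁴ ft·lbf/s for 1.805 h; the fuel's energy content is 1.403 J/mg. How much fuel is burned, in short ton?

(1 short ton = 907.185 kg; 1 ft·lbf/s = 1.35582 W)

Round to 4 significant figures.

1.185×10⁴ ft·lbf/s → 16066.5 W
1.805 h → 6498 s
E = P × t = 16066.5 × 6498 = 1.044×10⁸ J
1.403 J/mg → 1.403×10⁶ J/kg
m = E / e_s = 1.044×10⁸ / 1.403×10⁶ = 74.412 kg
In short ton: 74.412 / 907.185 = 0.0820252 short ton

0.08203 short ton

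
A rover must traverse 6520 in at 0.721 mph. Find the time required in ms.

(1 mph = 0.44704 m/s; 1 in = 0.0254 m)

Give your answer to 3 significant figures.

5.14×10⁵ ms

6520 in × 0.0254 = 165.608 m
0.721 mph × 0.44704 = 0.322316 m/s
t = d / v = 165.608 m / 0.322316 m/s = 513.806 s
513.806 s ÷ (0.001 s/ms) = 513806 ms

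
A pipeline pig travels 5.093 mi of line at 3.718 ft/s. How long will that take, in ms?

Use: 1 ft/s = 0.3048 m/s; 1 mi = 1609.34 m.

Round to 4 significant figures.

5.093 mi × 1609.34 → 8196.37 m
3.718 ft/s × 0.3048 → 1.13325 m/s
t = d / v = 8196.37 m / 1.13325 m/s = 7232.62 s
7232.62 s ÷ (0.001 s/ms) = 7.23262×10⁶ ms

7.233×10⁶ ms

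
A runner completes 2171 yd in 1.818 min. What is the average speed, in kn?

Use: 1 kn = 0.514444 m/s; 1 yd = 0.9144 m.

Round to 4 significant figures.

2171 yd × 0.9144 → 1985.16 m
1.818 min × 60 → 109.08 s
v = d / t = 1985.16 m / 109.08 s = 18.1991 m/s
18.1991 m/s ÷ (0.514444 m/s/kn) = 35.3763 kn

35.38 kn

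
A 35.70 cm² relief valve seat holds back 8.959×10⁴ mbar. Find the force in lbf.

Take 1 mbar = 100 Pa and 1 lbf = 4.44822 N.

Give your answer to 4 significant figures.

7190 lbf

8.959×10⁴ mbar × 100 = 8.959×10⁶ Pa
35.70 cm² × 0.0001 = 0.00357 m²
F = P × A = 8.959×10⁶ Pa × 0.00357 m² = 31983.6 N
31983.6 N ÷ (4.44822 N/lbf) = 7190.2 lbf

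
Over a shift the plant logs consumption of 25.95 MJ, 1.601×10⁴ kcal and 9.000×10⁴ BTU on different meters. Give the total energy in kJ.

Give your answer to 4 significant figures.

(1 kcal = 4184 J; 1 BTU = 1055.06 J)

25.95 MJ × 1000000 = 2.595×10⁷ J
1.601×10⁴ kcal × 4184 = 6.69858×10⁷ J
9.000×10⁴ BTU × 1055.06 = 9.49554×10⁷ J
Total: 2.595×10⁷ + 6.69858×10⁷ + 9.49554×10⁷ = 1.87891×10⁸ J
In kJ: 1.87891×10⁸ / 1000 = 187891 kJ

1.879×10⁵ kJ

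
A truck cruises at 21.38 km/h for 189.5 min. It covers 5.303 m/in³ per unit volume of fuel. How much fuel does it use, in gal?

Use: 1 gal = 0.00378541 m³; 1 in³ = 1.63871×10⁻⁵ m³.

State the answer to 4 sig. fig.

21.38 km/h → 5.93889 m/s
189.5 min → 11370 s
d = v × t = 5.93889 × 11370 = 67525.2 m
5.303 m/in³ → 323608 m/m³
V = d / (distance per unit fuel) = 67525.2 / 323608 = 0.208664 m³
In gal: 0.208664 / 0.00378541 = 55.1232 gal

55.12 gal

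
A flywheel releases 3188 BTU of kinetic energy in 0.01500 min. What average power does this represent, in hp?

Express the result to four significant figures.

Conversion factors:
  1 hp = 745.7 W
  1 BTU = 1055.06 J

3188 BTU × 1055.06 → 3.36353×10⁶ J
0.01500 min × 60 → 0.9 s
P = E / t = 3.36353×10⁶ J / 0.9 s = 3.73726×10⁶ W
3.73726×10⁶ W ÷ (745.7 W/hp) = 5011.75 hp

5012 hp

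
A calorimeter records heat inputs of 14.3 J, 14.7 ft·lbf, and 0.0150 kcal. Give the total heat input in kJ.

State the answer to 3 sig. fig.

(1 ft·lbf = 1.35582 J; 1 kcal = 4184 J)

14.3 J (already J)
14.7 ft·lbf × 1.35582 = 19.9306 J
0.0150 kcal × 4184 = 62.76 J
Sum: 14.3 + 19.9306 + 62.76 = 96.9906 J
In kJ: 96.9906 / 1000 = 0.0969906 kJ

0.0970 kJ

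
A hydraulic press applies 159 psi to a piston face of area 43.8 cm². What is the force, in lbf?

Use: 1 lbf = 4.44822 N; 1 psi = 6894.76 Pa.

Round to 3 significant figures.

1080 lbf

159 psi × 6894.76 → 1.09627×10⁶ Pa
43.8 cm² × 0.0001 → 0.00438 m²
F = P × A = 1.09627×10⁶ Pa × 0.00438 m² = 4801.66 N
4801.66 N ÷ (4.44822 N/lbf) = 1079.46 lbf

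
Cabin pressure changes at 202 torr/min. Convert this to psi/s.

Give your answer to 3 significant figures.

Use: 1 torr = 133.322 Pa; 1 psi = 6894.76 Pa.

0.0651 psi/s

202 torr/min × 133.322 Pa/torr ÷ 60 s/min = 448.851 Pa/s
448.851 Pa/s ÷ 6894.76 Pa/psi = 0.0651003 psi/s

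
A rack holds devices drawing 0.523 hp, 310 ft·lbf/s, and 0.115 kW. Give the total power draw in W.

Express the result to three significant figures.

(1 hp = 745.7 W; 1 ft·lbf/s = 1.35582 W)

0.523 hp × 745.7 → 390.001 W
310 ft·lbf/s × 1.35582 → 420.304 W
0.115 kW × 1000 → 115 W
Total: 390.001 + 420.304 + 115 = 925.305 W

925 W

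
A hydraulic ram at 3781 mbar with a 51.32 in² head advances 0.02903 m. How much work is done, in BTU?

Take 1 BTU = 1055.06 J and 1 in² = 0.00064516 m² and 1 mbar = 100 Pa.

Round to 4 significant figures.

3781 mbar → 378100 Pa
51.32 in² → 0.0331096 m²
F = P × A = 378100 × 0.0331096 = 12518.7 N
W = F × d = 12518.7 × 0.02903 = 363.418 J
In BTU: 363.418 / 1055.06 = 0.344452 BTU

0.3445 BTU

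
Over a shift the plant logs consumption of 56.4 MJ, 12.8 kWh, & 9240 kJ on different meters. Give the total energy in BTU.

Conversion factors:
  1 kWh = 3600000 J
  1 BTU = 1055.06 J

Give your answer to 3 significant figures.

1.06×10⁵ BTU

56.4 MJ × 1000000 → 5.64×10⁷ J
12.8 kWh × 3600000 → 4.608×10⁷ J
9240 kJ × 1000 → 9.24×10⁶ J
Total: 5.64×10⁷ + 4.608×10⁷ + 9.24×10⁶ = 1.1172×10⁸ J
In BTU: 1.1172×10⁸ / 1055.06 = 105890 BTU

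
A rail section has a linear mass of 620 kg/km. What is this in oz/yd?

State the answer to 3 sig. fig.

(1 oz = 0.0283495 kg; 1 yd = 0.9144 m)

620 kg/km ÷ 1000 m/km = 0.62 kg/m
0.62 kg/m ÷ 0.0283495 kg/oz × 0.9144 m/yd = 19.9978 oz/yd

20.0 oz/yd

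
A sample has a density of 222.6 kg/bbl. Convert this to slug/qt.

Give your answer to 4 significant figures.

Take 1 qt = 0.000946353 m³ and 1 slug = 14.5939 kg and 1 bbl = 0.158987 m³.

222.6 kg/bbl ÷ 0.158987 m³/bbl = 1400.11 kg/m³
1400.11 kg/m³ ÷ 14.5939 kg/slug × 0.000946353 m³/qt = 0.0907912 slug/qt

0.09079 slug/qt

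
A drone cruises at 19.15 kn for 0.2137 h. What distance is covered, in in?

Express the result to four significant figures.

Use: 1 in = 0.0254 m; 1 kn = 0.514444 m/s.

2.984×10⁵ in

19.15 kn × 0.514444 → 9.8516 m/s
0.2137 h × 3600 → 769.32 s
d = v × t = 9.8516 m/s × 769.32 s = 7579.03 m
7579.03 m ÷ (0.0254 m/in) = 298387 in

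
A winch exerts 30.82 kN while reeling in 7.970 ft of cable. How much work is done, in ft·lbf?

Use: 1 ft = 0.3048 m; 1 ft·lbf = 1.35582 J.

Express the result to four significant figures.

5.522×10⁴ ft·lbf

30.82 kN × 1000 = 30820 N
7.970 ft × 0.3048 = 2.42926 m
W = F × d = 30820 N × 2.42926 m = 74869.8 J
74869.8 J ÷ (1.35582 J/ft·lbf) = 55221 ft·lbf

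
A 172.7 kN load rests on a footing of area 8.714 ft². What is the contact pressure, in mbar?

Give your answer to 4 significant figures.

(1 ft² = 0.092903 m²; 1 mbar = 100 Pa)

2133 mbar

172.7 kN × 1000 = 172700 N
8.714 ft² × 0.092903 = 0.809557 m²
P = F / A = 172700 N / 0.809557 m² = 213327 Pa
213327 Pa ÷ (100 Pa/mbar) = 2133.27 mbar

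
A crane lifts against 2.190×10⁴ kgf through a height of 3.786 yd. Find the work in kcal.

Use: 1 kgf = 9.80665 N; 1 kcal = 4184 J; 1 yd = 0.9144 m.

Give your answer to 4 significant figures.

2.190×10⁴ kgf × 9.80665 = 214766 N
3.786 yd × 0.9144 = 3.46192 m
W = F × d = 214766 N × 3.46192 m = 743503 J
743503 J ÷ (4184 J/kcal) = 177.701 kcal

177.7 kcal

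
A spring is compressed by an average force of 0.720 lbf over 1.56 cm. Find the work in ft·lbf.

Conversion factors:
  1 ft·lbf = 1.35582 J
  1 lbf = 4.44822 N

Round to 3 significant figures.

0.720 lbf × 4.44822 = 3.20272 N
1.56 cm × 0.01 = 0.0156 m
W = F × d = 3.20272 N × 0.0156 m = 0.0499624 J
0.0499624 J ÷ (1.35582 J/ft·lbf) = 0.0368503 ft·lbf

0.0369 ft·lbf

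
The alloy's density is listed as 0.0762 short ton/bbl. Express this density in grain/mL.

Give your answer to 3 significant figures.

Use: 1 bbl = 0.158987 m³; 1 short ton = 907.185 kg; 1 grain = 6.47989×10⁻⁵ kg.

0.0762 short ton/bbl × 907.185 kg/short ton ÷ 0.158987 m³/bbl = 434.8 kg/m³
434.8 kg/m³ ÷ 6.47989×10⁻⁵ kg/grain × 10⁻⁶ m³/mL = 6.70999 grain/mL

6.71 grain/mL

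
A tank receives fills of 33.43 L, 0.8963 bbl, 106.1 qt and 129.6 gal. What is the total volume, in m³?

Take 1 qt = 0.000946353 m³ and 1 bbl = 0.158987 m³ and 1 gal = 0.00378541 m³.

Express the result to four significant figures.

33.43 L × 0.001 → 0.03343 m³
0.8963 bbl × 0.158987 → 0.1425 m³
106.1 qt × 0.000946353 → 0.100408 m³
129.6 gal × 0.00378541 → 0.490589 m³
Combined: 0.03343 + 0.1425 + 0.100408 + 0.490589 = 0.766927 m³

0.7669 m³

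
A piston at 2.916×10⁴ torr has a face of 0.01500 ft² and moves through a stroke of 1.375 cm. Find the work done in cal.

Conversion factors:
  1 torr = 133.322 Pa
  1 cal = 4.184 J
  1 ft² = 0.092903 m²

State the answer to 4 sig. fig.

2.916×10⁴ torr → 3.88767×10⁶ Pa
0.01500 ft² → 0.00139354 m²
F = P × A = 3.88767×10⁶ × 0.00139354 = 5417.62 N
1.375 cm → 0.01375 m
W = F × d = 5417.62 × 0.01375 = 74.4923 J
In cal: 74.4923 / 4.184 = 17.8041 cal

17.80 cal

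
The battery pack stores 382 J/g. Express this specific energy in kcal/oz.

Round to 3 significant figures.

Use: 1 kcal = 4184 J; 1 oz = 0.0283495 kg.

2.59 kcal/oz

382 J/g ÷ 0.001 kg/g = 382000 J/kg
382000 J/kg ÷ 4184 J/kcal × 0.0283495 kg/oz = 2.58831 kcal/oz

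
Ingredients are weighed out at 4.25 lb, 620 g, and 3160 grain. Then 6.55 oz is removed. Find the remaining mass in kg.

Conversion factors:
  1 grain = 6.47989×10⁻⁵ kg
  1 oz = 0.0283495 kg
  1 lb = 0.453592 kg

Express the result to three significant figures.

4.25 lb × 0.453592 = 1.92777 kg
620 g × 0.001 = 0.62 kg
3160 grain × 6.47989×10⁻⁵ = 0.204765 kg
6.55 oz × 0.0283495 = 0.185689 kg
Result: 1.92777 + 0.62 + 0.204765 − 0.185689 = 2.56685 kg

2.57 kg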